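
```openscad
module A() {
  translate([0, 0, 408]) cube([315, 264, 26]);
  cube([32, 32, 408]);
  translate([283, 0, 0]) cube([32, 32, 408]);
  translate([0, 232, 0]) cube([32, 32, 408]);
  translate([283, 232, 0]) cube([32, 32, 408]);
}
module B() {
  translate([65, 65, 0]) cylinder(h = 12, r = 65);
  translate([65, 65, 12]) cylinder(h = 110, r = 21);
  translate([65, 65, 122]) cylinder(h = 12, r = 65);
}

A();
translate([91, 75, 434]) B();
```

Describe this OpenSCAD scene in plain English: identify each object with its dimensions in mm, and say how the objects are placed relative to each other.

A is a simple wooden stool: a rectangular seat 315 mm (x) by 264 mm (y), 26 mm thick, top face at z = 434 mm, on four square legs, each 32×32 mm in cross-section. The legs rest on z = 0, each flush with a corner of the seat.

B is a spool: two coaxial disc flanges of radius 65 mm and thickness 12 mm, joined by a core cylinder of radius 21 mm and height 110 mm. The lower flange rests on z = 0 and the three cylinders share a vertical axis.

The spool is on top of the stool.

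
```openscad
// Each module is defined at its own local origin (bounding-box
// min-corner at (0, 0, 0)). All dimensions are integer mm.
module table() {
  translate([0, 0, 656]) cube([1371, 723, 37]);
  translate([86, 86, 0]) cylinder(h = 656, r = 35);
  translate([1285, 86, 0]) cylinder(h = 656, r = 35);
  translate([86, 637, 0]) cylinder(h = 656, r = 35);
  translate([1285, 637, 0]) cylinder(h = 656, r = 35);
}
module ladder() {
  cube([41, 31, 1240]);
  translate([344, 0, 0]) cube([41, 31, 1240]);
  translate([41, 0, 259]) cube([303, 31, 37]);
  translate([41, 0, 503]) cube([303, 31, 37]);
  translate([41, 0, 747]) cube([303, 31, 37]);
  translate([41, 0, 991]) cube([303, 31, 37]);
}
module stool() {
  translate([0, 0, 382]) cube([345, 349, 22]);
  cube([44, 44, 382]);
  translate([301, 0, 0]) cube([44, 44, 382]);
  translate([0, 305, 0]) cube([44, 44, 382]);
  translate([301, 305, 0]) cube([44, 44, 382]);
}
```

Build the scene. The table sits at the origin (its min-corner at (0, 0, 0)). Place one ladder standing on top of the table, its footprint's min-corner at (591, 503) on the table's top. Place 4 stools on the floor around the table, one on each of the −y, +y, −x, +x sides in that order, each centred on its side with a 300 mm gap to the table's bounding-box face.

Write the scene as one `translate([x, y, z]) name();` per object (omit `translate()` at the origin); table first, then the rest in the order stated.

table();
translate([591, 503, 693]) ladder();
translate([513, -649, 0]) stool();
translate([513, 1023, 0]) stool();
translate([-645, 187, 0]) stool();
translate([1671, 187, 0]) stool();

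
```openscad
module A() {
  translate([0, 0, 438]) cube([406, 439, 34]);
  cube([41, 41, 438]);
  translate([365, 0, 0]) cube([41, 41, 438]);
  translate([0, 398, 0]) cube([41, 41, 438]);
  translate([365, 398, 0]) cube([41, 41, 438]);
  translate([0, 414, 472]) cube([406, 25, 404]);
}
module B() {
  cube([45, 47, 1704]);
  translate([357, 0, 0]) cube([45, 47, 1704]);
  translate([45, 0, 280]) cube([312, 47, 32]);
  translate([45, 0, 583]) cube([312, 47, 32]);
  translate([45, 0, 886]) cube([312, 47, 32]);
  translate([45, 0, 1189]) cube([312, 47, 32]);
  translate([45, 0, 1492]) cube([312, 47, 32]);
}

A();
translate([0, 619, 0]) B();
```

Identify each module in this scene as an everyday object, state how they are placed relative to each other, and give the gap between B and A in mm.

The ladder's nearest face is 180 mm from the chair's +y face.

A is a chair. B is a ladder. The ladder is on the floor beside the chair on its +y side. The gap between the ladder and the chair is 180 mm.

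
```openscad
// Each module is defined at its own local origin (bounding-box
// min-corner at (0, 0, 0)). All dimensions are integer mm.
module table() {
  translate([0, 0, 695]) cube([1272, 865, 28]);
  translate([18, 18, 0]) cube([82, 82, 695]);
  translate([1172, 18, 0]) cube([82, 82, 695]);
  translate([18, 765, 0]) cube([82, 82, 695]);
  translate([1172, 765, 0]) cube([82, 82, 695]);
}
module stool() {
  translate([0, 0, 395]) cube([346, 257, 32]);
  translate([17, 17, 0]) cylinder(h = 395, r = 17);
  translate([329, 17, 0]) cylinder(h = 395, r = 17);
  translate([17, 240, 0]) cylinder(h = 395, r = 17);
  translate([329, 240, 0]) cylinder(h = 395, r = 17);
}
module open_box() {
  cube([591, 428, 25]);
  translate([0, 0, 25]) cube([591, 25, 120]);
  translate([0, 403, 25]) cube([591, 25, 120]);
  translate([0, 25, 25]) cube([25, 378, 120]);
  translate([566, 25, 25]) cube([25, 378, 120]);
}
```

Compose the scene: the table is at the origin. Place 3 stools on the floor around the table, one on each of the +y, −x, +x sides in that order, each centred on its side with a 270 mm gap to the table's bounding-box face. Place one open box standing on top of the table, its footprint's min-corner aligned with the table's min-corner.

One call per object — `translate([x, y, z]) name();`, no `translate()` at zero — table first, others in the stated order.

table();
translate([463, 1135, 0]) stool();
translate([-616, 304, 0]) stool();
translate([1542, 304, 0]) stool();
translate([0, 0, 723]) open_box();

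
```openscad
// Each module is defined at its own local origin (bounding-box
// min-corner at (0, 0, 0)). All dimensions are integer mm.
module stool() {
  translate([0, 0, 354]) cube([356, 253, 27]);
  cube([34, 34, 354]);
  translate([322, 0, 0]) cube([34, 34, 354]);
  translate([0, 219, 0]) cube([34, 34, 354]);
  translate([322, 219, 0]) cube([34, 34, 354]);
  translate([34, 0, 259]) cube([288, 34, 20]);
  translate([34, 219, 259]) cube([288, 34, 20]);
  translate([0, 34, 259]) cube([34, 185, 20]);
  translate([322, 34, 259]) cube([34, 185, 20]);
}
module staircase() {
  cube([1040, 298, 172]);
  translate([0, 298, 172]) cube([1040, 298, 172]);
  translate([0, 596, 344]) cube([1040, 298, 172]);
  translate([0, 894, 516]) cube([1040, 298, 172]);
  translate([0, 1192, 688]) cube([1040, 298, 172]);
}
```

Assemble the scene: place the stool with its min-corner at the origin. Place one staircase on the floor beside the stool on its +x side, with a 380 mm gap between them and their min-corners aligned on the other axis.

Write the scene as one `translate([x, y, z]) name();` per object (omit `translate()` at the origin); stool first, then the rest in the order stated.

stool();
translate([736, 0, 0]) staircase();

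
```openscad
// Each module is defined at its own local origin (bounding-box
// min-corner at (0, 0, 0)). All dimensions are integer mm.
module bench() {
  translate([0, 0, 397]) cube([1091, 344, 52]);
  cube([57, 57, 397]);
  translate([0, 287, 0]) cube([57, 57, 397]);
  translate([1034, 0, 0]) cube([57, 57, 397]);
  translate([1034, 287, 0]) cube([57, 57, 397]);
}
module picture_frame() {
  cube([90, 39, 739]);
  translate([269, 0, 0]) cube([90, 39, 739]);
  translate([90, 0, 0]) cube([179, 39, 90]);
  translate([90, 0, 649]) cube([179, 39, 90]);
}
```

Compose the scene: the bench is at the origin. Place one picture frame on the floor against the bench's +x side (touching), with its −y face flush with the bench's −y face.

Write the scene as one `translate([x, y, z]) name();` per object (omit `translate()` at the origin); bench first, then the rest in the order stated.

bench();
translate([1091, 0, 0]) picture_frame();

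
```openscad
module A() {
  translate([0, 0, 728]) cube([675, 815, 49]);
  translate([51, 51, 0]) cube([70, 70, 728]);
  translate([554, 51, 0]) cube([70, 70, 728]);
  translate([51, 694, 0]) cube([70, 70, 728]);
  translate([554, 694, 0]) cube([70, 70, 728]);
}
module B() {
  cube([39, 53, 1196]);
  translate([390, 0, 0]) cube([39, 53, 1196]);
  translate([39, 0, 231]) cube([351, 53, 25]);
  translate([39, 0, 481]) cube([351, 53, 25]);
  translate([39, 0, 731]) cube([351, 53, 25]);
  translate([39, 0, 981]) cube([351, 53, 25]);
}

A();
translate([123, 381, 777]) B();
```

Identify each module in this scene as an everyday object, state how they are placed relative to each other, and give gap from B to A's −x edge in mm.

A is a table. B is a ladder. The ladder is on top of the table, centred. The gap from the ladder to the table's −x edge is 123 mm.

The ladder's min-x is at 123; the table's min-x is 0; gap = 123 mm.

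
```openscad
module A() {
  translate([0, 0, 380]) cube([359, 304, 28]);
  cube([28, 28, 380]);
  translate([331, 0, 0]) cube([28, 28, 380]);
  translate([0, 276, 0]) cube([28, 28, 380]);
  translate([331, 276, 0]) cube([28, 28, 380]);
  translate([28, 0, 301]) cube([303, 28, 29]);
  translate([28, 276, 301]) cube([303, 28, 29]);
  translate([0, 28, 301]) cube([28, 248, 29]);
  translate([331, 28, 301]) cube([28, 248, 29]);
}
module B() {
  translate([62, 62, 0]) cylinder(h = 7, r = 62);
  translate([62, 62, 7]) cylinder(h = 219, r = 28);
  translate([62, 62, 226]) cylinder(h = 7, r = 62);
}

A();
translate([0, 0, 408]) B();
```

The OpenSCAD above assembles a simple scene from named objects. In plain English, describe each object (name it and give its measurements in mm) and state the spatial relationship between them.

A is a simple wooden stool: a rectangular seat 359 mm (x) by 304 mm (y), 28 mm thick, top face at z = 408 mm, on four square legs, each 28×28 mm in cross-section. The legs rest on z = 0, each flush with a corner of the seat. Four stretchers, 28 mm wide and 29 mm tall, connect adjacent legs with their undersides at z = 301 mm, each running between the inner faces of the legs it joins and aligned with the legs' outer faces on the other axis.

B is a spool: two coaxial disc flanges of radius 62 mm and thickness 7 mm, joined by a core cylinder of radius 28 mm and height 219 mm. The lower flange rests on z = 0 and the three cylinders share a vertical axis.

The spool is on top of the stool.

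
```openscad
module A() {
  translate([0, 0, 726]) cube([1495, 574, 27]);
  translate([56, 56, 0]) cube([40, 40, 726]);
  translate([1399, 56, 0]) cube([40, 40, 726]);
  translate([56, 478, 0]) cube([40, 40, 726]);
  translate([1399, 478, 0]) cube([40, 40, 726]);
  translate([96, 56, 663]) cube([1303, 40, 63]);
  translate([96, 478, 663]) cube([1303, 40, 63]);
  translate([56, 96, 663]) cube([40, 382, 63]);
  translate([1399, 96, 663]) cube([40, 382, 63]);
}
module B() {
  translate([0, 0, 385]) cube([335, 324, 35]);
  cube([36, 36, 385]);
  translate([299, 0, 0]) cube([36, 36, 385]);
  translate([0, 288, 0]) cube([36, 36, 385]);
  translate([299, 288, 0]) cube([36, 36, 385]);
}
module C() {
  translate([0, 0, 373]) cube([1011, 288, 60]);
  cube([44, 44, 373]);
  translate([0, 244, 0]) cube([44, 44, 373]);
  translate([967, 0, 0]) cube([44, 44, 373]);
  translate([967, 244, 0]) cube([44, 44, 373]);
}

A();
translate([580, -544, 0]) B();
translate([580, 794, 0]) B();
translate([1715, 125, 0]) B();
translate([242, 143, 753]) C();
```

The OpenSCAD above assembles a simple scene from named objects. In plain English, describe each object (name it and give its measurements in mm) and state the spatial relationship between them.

A is a table with a 1495×574 mm rectangular top, 27 mm thick, top surface at z = 753 mm, supported by four 40×40 mm square legs, each inset 56 mm from the nearest pair of top edges, running from the floor. Four apron rails, 40 mm thick and 63 mm tall, run between adjacent legs with their top edges flush with the underside of the top and their outer faces flush with the legs' outer faces.

B is a simple wooden stool: a rectangular seat 335 mm (x) by 324 mm (y), 35 mm thick, top face at z = 420 mm, on four square legs, each 36×36 mm in cross-section. The legs rest on z = 0, each flush with a corner of the seat.

C is a bench: a 1011×288 mm seat slab, 60 mm thick, top at z = 433 mm, on four 44×44 mm square legs flush with the seat corners and standing on z = 0.

Three stools sit around the table at the −y, +y, +x sides. The bench is on top of the table, centred.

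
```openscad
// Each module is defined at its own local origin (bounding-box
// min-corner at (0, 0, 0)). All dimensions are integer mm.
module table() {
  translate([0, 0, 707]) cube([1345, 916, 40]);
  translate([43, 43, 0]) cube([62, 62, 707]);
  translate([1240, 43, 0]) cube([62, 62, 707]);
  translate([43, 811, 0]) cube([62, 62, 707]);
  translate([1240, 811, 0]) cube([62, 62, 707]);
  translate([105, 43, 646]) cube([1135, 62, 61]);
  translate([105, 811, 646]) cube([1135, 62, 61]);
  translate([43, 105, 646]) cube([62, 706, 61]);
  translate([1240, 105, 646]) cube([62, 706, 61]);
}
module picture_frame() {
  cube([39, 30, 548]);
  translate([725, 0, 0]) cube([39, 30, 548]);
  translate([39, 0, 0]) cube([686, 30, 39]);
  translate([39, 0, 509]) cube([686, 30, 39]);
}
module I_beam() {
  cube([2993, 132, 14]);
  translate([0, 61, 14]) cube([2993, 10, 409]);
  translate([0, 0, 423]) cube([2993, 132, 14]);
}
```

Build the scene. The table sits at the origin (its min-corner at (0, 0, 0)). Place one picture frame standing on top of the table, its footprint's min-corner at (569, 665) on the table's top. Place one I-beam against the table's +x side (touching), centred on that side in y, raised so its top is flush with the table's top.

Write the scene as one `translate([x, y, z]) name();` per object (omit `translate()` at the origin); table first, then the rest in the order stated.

table();
translate([569, 665, 747]) picture_frame();
translate([1345, 392, 310]) I_beam();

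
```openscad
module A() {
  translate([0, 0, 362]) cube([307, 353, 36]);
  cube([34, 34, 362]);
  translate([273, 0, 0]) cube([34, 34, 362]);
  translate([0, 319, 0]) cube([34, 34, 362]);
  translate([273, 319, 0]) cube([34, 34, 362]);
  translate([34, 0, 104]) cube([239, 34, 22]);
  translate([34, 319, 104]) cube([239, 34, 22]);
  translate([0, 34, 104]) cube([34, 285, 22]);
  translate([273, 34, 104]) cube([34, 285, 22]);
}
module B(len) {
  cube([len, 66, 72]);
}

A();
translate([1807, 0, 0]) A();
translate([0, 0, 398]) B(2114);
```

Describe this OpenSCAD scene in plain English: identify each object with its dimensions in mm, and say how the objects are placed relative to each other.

A is a simple wooden stool: a rectangular seat 307 mm (x) by 353 mm (y), 36 mm thick, top face at z = 398 mm, on four square legs, each 34×34 mm in cross-section. The legs rest on z = 0, each flush with a corner of the seat. Four stretchers, 34 mm wide and 22 mm tall, connect adjacent legs with their undersides at z = 104 mm, each running between the inner faces of the legs it joins and aligned with the legs' outer faces on the other axis.

B is a rectangular beam 2114 mm long (x), 66 mm deep (y), 72 mm thick (z).

The beam spans the tops of two stools placed 1500 mm apart, resting at z = 398 mm.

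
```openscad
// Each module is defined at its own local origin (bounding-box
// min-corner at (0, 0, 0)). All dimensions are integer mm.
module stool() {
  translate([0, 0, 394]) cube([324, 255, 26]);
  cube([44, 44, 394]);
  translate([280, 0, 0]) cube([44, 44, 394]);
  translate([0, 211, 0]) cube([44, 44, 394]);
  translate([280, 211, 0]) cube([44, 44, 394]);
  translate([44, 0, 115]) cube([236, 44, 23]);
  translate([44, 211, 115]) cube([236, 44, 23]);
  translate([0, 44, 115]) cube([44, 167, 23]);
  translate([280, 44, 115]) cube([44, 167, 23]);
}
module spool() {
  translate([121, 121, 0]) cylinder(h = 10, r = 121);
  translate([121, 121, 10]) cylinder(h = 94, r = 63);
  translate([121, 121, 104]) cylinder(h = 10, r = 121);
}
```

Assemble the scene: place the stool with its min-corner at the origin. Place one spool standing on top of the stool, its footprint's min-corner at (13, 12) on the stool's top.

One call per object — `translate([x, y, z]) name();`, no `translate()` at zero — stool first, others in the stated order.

stool();
translate([13, 12, 420]) spool();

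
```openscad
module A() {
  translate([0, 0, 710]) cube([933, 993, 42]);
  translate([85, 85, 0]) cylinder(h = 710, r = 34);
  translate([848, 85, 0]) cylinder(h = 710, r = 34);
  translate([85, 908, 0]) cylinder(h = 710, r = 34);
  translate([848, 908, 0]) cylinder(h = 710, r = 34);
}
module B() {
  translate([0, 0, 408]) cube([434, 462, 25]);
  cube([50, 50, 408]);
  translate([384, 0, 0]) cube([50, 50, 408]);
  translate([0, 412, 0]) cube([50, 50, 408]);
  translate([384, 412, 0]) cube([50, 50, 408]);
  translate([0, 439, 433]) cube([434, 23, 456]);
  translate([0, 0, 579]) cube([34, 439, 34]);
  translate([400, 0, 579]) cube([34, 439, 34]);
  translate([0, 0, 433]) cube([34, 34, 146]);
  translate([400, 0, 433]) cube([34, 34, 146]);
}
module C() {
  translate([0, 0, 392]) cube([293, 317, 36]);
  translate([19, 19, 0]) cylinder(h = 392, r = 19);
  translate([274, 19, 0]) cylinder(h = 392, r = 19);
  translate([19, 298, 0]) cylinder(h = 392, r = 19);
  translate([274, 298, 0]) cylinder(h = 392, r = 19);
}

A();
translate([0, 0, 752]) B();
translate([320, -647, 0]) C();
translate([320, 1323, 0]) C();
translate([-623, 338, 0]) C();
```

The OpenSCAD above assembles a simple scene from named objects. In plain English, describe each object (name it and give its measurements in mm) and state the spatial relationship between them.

A is a rectangular dining table. The top is 933×993×42 mm with its upper surface at z = 752 mm. It stands on four round legs of 68 mm diameter, each leg's bounding box inset 51 mm from the nearest pair of top edges, running from the floor to the underside of the top.

B is a chair. The seat is a 434×462×25 mm slab with its top at z = 433 mm, on four 50×50 mm corner legs (flush with the seat edges, standing on z = 0). A flat backrest 23 mm thick, 456 mm tall, spans the full seat width and rises from the seat top along its +y edge, rear face flush with the rear of the seat. Two armrests of 34×34 mm section run along each side from the seat's front edge to the front of the backrest, top faces 180 mm above the seat top and outer faces flush with the seat's x-edges; a 34×34 mm post under the front of each armrest stands on the seat at the front corner.

C is a four-legged stool. The seat is a 293×317×36 mm slab whose top surface is at z = 428 mm; four round legs, each 38 mm in diameter, run from the floor (z = 0) to the underside of the seat, each leg's axis is inset half a diameter from the nearest pair of seat edges (so the leg's bounding box is flush with the corner).

The chair is on top of the table. Three stools sit around the table at the −y, +y, −x sides.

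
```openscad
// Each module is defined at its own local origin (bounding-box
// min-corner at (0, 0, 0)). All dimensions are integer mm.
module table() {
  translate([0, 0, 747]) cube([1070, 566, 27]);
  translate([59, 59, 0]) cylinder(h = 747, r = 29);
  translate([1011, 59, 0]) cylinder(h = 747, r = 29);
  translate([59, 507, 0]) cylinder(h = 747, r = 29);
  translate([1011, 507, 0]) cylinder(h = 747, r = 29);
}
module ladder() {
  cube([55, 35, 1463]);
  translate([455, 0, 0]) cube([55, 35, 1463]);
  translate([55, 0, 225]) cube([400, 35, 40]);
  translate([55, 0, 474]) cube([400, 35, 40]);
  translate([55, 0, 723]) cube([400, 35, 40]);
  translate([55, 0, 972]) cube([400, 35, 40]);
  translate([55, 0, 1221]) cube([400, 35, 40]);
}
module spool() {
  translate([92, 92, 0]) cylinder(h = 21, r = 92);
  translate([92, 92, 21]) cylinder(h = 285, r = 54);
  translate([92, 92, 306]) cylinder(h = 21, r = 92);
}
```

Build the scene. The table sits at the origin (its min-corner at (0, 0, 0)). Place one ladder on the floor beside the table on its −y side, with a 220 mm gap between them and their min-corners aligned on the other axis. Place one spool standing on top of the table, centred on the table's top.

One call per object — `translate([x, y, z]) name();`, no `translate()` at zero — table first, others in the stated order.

table();
translate([0, -255, 0]) ladder();
translate([443, 191, 774]) spool();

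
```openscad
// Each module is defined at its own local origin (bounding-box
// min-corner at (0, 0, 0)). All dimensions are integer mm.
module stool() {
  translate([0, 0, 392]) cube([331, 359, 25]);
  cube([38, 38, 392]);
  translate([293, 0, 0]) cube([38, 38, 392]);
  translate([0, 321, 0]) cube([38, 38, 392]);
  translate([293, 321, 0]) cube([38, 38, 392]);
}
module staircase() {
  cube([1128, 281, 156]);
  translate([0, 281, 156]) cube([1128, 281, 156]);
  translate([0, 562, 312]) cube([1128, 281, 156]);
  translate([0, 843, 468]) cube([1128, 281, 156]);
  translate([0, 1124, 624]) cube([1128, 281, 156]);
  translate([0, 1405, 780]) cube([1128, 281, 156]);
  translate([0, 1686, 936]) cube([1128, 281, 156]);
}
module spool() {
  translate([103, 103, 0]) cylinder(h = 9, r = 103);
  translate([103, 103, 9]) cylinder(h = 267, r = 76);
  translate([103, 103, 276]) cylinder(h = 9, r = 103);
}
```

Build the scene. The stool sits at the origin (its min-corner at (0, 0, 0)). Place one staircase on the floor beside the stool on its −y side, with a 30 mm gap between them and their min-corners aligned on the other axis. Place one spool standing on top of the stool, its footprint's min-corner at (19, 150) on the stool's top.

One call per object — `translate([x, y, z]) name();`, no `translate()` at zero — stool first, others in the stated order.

stool();
translate([0, -1997, 0]) staircase();
translate([19, 150, 417]) spool();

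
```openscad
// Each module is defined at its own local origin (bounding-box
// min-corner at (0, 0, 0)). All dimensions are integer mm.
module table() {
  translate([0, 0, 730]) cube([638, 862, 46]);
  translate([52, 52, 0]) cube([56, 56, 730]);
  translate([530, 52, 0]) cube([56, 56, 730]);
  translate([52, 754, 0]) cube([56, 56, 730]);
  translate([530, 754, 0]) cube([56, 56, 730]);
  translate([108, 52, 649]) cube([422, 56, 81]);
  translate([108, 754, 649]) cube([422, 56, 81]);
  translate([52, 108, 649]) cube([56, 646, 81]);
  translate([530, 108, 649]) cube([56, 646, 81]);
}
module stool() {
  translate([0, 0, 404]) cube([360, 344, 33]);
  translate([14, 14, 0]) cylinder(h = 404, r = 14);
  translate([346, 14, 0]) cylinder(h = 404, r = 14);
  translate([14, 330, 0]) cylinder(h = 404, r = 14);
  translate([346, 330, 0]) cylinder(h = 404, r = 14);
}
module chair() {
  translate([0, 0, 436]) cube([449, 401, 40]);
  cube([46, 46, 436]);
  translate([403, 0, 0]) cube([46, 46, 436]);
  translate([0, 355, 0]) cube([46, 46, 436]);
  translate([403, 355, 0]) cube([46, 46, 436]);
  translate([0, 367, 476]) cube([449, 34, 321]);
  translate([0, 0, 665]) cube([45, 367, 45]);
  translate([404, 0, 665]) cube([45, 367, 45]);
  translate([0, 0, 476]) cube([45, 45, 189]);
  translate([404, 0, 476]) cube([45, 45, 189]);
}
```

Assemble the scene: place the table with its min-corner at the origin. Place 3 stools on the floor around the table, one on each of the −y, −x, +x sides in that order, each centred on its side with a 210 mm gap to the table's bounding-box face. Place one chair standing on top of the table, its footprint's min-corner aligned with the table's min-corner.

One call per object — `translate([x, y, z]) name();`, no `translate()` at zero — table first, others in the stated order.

table();
translate([139, -554, 0]) stool();
translate([-570, 259, 0]) stool();
translate([848, 259, 0]) stool();
translate([0, 0, 776]) chair();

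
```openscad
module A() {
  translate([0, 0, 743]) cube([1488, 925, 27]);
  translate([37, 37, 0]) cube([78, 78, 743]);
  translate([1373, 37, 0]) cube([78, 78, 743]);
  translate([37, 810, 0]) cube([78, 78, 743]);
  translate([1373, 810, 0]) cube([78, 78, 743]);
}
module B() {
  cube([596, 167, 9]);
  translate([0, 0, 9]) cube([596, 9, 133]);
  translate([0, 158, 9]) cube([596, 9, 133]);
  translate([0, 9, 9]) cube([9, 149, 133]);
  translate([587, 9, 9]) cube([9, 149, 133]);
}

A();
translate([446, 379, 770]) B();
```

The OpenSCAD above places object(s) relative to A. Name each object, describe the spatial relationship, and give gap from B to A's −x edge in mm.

The open box's min-x is at 446; the table's min-x is 0; gap = 446 mm.

A is a table. B is an open box. The open box is on top of the table, centred. The gap from the open box to the table's −x edge is 446 mm.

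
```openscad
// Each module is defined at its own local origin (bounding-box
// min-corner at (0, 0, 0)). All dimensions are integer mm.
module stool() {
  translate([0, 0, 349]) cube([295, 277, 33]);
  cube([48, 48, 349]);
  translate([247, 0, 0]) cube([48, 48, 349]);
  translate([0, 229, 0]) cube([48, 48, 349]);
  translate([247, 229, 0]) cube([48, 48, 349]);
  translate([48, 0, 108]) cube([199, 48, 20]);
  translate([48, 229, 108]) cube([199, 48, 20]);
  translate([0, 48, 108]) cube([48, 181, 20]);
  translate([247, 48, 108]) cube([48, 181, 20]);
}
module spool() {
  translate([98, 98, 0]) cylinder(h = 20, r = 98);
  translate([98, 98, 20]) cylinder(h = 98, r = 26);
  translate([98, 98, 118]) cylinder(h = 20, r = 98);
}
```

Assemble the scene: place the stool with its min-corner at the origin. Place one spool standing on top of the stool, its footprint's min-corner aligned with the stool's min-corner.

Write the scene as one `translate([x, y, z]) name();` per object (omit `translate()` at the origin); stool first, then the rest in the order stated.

stool();
translate([0, 0, 382]) spool();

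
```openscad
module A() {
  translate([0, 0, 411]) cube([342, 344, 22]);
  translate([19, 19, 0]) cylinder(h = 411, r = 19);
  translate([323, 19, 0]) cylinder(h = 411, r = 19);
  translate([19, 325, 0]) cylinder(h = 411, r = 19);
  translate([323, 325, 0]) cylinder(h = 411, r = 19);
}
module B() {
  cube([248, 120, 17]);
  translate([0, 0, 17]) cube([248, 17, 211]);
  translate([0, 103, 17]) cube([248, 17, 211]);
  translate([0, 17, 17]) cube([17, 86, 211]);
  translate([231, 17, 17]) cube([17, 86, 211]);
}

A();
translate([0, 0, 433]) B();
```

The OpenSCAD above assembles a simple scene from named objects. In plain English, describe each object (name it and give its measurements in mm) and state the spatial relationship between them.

A is a four-legged stool. The seat is a 342×344×22 mm slab whose top surface is at z = 433 mm; four round legs, each 38 mm in diameter, run from the floor (z = 0) to the underside of the seat, each leg's axis is inset half a diameter from the nearest pair of seat edges (so the leg's bounding box is flush with the corner).

B is an open-topped rectangular box: outside dimensions 248×120×228 mm, with a uniform wall and base thickness of 17 mm. The base is a full 248×120 slab on the floor; four walls sit on top of the base. The front and back walls (the −y and +y sides) span the full width; the two side walls fit between them.

The open box is on top of the stool.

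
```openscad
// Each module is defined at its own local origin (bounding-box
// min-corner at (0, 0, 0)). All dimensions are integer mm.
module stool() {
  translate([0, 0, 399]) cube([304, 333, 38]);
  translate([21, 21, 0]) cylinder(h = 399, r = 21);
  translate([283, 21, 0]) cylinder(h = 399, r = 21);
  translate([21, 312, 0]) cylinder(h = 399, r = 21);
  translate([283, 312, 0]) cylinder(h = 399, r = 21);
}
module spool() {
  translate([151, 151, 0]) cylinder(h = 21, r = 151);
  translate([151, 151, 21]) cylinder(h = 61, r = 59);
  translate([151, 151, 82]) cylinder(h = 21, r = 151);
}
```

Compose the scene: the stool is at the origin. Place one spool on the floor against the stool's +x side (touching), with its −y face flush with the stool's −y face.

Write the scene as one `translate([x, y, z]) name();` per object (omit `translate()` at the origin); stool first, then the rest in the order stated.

stool();
translate([304, 0, 0]) spool();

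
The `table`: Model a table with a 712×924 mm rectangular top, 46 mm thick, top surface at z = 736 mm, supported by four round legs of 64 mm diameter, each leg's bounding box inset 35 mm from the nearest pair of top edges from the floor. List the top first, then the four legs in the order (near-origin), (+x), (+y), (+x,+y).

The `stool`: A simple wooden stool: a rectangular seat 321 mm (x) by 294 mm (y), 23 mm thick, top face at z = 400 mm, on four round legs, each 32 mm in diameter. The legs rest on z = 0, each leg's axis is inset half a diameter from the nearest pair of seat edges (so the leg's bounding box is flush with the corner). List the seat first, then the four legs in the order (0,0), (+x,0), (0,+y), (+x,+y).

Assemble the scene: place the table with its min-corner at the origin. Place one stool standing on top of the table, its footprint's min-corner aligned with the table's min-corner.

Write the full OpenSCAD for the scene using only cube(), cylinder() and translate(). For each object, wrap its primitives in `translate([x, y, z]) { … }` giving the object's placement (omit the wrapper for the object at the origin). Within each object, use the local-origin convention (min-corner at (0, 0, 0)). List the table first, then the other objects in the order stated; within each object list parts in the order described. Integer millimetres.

translate([0, 0, 690]) cube([712, 924, 46]);
translate([67, 67, 0]) cylinder(h = 690, r = 32);
translate([645, 67, 0]) cylinder(h = 690, r = 32);
translate([67, 857, 0]) cylinder(h = 690, r = 32);
translate([645, 857, 0]) cylinder(h = 690, r = 32);
translate([0, 0, 736]) {
  translate([0, 0, 377]) cube([321, 294, 23]);
  translate([16, 16, 0]) cylinder(h = 377, r = 16);
  translate([305, 16, 0]) cylinder(h = 377, r = 16);
  translate([16, 278, 0]) cylinder(h = 377, r = 16);
  translate([305, 278, 0]) cylinder(h = 377, r = 16);
}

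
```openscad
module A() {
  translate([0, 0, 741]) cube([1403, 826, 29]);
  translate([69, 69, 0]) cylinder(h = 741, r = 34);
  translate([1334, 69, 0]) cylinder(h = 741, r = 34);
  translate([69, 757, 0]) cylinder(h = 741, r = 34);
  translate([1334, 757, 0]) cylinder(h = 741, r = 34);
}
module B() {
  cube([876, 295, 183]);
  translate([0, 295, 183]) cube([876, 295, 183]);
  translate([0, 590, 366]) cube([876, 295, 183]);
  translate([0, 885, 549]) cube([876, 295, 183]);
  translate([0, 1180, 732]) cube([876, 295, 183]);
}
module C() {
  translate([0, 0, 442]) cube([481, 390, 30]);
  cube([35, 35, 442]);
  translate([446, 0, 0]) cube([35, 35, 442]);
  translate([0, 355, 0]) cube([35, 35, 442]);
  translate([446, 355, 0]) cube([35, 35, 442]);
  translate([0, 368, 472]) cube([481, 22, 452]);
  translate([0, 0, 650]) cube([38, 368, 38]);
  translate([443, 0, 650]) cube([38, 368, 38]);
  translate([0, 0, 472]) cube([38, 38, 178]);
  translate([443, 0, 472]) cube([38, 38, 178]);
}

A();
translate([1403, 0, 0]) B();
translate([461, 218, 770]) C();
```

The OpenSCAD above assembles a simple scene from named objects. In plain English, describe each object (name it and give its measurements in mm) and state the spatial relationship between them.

A is a rectangular dining table. The top is 1403×826×29 mm with its upper surface at z = 770 mm. It stands on four round legs of 68 mm diameter, each leg's bounding box inset 35 mm from the nearest pair of top edges, running from the floor to the underside of the top.

B is a straight staircase of 5 solid steps. Each step is 876 mm wide (x), 295 mm deep (y, the going) and 183 mm tall (the rise). The first step rests on the floor; each subsequent step sits one going further in +y and one rise higher in +z, directly behind and above the previous step with no overlap.

C is a chair: 481×390 mm seat, 30 mm thick, top at z = 472 mm, on four 35 mm square corner legs flush with the seat edges. A 22 mm thick backrest slab spans the full seat width, extending 452 mm above the seat top, its back face flush with the seat's +y edge. Two armrests of 38×38 mm section run along each side from the seat's front edge to the front of the backrest, top faces 216 mm above the seat top and outer faces flush with the seat's x-edges; a 38×38 mm post under the front of each armrest stands on the seat at the front corner.

The staircase is against the table's +x side, with their −y faces flush. The chair is on top of the table, centred.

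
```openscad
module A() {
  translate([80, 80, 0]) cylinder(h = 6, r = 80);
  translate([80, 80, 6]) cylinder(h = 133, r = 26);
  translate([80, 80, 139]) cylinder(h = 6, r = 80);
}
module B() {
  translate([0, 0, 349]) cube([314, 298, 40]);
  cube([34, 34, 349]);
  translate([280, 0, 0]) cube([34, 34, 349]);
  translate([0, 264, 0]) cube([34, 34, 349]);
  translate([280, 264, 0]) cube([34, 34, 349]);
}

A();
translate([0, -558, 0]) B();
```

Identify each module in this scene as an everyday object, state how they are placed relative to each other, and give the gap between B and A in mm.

The stool's nearest face is 260 mm from the spool's −y face.

A is a spool. B is a stool. The stool is on the floor beside the spool on its −y side. The gap between the stool and the spool is 260 mm.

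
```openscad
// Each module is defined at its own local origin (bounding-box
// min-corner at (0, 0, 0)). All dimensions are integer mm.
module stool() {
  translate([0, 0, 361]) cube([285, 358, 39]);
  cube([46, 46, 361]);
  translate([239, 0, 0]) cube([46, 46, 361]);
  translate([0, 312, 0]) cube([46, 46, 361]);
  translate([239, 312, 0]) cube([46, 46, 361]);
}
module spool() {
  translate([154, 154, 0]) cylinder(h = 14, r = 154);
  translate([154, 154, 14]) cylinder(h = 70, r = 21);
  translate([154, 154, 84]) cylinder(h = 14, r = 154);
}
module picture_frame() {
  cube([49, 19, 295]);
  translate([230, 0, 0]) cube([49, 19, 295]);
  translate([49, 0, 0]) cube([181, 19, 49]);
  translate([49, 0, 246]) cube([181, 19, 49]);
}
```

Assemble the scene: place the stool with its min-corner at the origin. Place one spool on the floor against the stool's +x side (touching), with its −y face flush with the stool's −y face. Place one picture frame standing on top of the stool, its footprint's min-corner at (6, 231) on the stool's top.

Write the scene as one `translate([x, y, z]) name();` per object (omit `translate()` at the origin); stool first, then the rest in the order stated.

stool();
translate([285, 0, 0]) spool();
translate([6, 231, 400]) picture_frame();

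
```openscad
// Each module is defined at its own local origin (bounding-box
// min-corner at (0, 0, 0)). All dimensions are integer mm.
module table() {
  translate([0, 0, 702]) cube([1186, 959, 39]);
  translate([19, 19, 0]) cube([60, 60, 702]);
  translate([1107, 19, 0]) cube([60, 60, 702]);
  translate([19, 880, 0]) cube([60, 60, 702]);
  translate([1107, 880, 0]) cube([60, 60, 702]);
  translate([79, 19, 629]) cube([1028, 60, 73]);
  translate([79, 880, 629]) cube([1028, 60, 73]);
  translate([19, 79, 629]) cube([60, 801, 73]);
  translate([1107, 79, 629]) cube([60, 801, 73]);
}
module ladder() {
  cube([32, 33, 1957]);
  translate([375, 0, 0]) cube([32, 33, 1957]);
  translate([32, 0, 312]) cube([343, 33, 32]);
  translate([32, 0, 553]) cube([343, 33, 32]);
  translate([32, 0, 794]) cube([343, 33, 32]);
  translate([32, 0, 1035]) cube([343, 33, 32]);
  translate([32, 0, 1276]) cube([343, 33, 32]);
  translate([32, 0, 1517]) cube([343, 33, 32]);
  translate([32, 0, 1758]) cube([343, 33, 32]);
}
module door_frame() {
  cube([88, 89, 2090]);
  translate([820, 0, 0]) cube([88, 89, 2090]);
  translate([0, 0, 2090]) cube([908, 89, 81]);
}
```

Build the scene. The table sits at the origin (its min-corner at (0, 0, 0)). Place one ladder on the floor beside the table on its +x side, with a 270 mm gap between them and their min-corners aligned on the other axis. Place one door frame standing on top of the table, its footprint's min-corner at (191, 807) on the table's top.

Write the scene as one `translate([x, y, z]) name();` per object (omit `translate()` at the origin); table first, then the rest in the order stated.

table();
translate([1456, 0, 0]) ladder();
translate([191, 807, 741]) door_frame();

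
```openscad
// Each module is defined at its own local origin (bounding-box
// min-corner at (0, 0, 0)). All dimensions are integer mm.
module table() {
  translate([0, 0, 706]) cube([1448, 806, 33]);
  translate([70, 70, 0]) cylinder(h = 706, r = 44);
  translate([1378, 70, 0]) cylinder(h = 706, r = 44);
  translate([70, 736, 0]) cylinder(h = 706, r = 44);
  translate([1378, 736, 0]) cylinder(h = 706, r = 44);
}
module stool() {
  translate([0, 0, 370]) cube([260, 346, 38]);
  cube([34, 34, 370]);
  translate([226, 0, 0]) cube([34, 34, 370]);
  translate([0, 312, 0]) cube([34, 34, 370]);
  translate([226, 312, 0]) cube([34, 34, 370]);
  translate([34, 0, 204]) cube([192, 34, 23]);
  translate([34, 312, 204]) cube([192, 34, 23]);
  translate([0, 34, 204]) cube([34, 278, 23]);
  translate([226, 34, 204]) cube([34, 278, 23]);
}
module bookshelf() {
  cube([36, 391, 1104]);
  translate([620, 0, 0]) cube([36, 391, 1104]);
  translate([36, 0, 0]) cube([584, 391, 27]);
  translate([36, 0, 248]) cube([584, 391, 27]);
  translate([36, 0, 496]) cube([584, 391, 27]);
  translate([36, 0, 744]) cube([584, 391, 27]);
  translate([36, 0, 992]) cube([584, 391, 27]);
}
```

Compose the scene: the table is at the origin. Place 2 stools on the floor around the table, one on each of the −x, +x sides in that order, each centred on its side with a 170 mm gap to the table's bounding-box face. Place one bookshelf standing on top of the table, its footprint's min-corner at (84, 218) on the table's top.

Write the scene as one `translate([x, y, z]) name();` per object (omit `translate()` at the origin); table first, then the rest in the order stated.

table();
translate([-430, 230, 0]) stool();
translate([1618, 230, 0]) stool();
translate([84, 218, 739]) bookshelf();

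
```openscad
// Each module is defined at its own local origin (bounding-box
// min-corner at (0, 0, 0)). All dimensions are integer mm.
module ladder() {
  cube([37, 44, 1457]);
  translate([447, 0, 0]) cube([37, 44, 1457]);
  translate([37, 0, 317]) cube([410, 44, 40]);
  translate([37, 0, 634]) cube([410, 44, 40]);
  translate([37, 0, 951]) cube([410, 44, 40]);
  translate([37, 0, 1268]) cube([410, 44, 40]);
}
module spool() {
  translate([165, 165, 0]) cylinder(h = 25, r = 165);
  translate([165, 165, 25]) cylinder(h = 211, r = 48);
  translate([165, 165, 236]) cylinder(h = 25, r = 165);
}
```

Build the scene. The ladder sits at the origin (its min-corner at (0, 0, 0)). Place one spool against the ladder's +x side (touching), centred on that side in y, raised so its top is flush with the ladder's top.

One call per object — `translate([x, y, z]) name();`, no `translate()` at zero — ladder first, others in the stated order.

ladder();
translate([484, -143, 1196]) spool();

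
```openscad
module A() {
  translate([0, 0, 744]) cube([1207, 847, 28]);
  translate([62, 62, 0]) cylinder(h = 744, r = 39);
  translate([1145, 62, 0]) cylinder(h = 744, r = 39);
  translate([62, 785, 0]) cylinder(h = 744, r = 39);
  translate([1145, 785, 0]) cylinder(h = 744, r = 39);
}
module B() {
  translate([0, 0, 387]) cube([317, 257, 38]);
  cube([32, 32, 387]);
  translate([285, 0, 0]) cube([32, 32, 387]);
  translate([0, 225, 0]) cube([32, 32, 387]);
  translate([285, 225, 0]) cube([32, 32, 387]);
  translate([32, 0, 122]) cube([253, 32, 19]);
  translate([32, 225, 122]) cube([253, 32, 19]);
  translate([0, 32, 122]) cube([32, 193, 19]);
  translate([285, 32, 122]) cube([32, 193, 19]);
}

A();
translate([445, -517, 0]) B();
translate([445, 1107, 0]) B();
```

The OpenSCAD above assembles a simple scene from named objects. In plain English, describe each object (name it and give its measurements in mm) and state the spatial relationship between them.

A is a table with a 1207×847 mm rectangular top, 28 mm thick, top surface at z = 772 mm, supported by four round legs of 78 mm diameter, each leg's bounding box inset 23 mm from the nearest pair of top edges, running from the floor.

B is a simple wooden stool: a rectangular seat 317 mm (x) by 257 mm (y), 38 mm thick, top face at z = 425 mm, on four square legs, each 32×32 mm in cross-section. The legs rest on z = 0, each flush with a corner of the seat. Four stretchers, 32 mm wide and 19 mm tall, connect adjacent legs with their undersides at z = 122 mm, each running between the inner faces of the legs it joins and aligned with the legs' outer faces on the other axis.

Two stools sit around the table at the −y, +y sides.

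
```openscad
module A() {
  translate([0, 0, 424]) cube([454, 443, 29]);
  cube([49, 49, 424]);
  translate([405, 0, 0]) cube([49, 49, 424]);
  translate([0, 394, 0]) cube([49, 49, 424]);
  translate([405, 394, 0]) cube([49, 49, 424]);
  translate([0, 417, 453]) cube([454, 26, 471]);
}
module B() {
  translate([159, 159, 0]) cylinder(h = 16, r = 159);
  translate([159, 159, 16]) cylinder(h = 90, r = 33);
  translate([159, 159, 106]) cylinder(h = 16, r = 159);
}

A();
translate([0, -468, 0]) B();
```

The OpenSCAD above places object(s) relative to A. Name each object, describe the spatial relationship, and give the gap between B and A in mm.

The spool's nearest face is 150 mm from the chair's −y face.

A is a chair. B is a spool. The spool is on the floor beside the chair on its −y side. The gap between the spool and the chair is 150 mm.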